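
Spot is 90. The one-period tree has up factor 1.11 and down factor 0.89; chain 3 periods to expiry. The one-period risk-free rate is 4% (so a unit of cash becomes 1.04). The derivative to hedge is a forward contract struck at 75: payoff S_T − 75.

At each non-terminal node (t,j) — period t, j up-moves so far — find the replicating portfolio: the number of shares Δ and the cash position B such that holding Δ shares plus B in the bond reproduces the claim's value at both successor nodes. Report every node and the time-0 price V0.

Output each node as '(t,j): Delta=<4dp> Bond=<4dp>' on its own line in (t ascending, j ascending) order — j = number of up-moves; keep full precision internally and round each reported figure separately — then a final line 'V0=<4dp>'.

(0,0): Delta=1.0000 Bond=-66.6747
(1,0): Delta=1.0000 Bond=-69.3417
(1,1): Delta=1.0000 Bond=-69.3417
(2,0): Delta=1.0000 Bond=-72.1154
(2,1): Delta=1.0000 Bond=-72.1154
(2,2): Delta=1.0000 Bond=-72.1154
V0=23.3253

Under the risk-neutral measure, an up-move has probability p* = (R−d)/(u−d) = 0.6818 and values discount at R = 1.04.
Payoff layer (t=3): V(3,0)=-11.5528, V(3,1)=4.1308, V(3,2)=23.6912, V(3,3)=48.0868
(2,0): S=71.2890. Δ = (V_up−V_dn)/(S_up−S_dn) = (4.1308−-11.5528)/(79.1308−63.4472) = 1.0000. V = [p*·4.1308 + (1−p*)·-11.5528]/1.04 = -0.8264. B = V − Δ·S = -72.1154.
(2,1): S=88.9110. Δ = (V_up−V_dn)/(S_up−S_dn) = (23.6912−4.1308)/(98.6912−79.1308) = 1.0000. V = [p*·23.6912 + (1−p*)·4.1308]/1.04 = 16.7956. B = V − Δ·S = -72.1154.
(2,2): S=110.8890. Δ = (V_up−V_dn)/(S_up−S_dn) = (48.0868−23.6912)/(123.0868−98.6912) = 1.0000. V = [p*·48.0868 + (1−p*)·23.6912]/1.04 = 38.7736. B = V − Δ·S = -72.1154.
(1,0): S=80.1000. Δ = (V_up−V_dn)/(S_up−S_dn) = (16.7956−-0.8264)/(88.9110−71.2890) = 1.0000. V = [p*·16.7956 + (1−p*)·-0.8264]/1.04 = 10.7583. B = V − Δ·S = -69.3417.
(1,1): S=99.9000. Δ = (V_up−V_dn)/(S_up−S_dn) = (38.7736−16.7956)/(110.8890−88.9110) = 1.0000. V = [p*·38.7736 + (1−p*)·16.7956]/1.04 = 30.5583. B = V − Δ·S = -69.3417.
(0,0): S=90.0000. Δ = (V_up−V_dn)/(S_up−S_dn) = (30.5583−10.7583)/(99.9000−80.1000) = 1.0000. V = [p*·30.5583 + (1−p*)·10.7583]/1.04 = 23.3253. B = V − Δ·S = -66.6747.
Each (Δ,B) replicates both successor values, so the strategy is self-financing and V0 is arbitrage-free.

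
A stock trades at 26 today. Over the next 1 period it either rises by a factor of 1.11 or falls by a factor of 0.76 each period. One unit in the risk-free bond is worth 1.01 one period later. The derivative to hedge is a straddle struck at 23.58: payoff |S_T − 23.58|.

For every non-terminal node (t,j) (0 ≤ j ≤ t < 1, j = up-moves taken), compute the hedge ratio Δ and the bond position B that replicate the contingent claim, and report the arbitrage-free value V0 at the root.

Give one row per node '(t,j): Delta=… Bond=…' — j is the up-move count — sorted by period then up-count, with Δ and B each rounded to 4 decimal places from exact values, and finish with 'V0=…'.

The replicating-portfolio and risk-neutral prices coincide; use p* = (1.01−0.76)/(1.11−0.76) = 0.7143 for the latter.
At expiry t=1: V(1,0)=3.8200, V(1,1)=5.2800
  t=0,j=0: stock 26.0000 → up 28.8600 (V=5.2800), down 19.7600 (V=3.8200). Price 4.8147; hedge Δ=0.1604, bond B=0.6433.
The time-0 hedge costs 4.8147, which is the no-arbitrage price.

(0,0): Delta=0.1604 Bond=0.6433
V0=4.8147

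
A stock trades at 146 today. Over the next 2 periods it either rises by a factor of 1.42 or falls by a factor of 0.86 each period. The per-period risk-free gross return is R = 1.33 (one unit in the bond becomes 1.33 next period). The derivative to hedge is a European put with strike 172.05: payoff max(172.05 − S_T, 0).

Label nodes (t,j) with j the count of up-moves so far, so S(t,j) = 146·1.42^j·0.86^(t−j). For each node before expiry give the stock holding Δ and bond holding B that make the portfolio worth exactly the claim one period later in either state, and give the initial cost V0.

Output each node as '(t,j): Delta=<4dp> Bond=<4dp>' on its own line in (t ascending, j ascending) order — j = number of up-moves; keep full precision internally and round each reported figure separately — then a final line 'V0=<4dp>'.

No-arbitrage ⇒ martingale measure with p* = (R−d)/(u−d) = 0.8393.
Terminal payoffs: V(2,0)=64.0684, V(2,1)=0.0000, V(2,2)=0.0000
(1,0): S=125.5600. Δ = (V_up−V_dn)/(S_up−S_dn) = (0.0000−64.0684)/(178.2952−107.9816) = -0.9112. V = [p*·0.0000 + (1−p*)·64.0684]/1.33 = 7.7419. B = V − Δ·S = 122.1497.
(1,1): S=207.3200. Δ = (V_up−V_dn)/(S_up−S_dn) = (0.0000−0.0000)/(294.3944−178.2952) = 0.0000. V = [p*·0.0000 + (1−p*)·0.0000]/1.33 = 0.0000. B = V − Δ·S = 0.0000.
(0,0): S=146.0000. Δ = (V_up−V_dn)/(S_up−S_dn) = (0.0000−7.7419)/(207.3200−125.5600) = -0.0947. V = [p*·0.0000 + (1−p*)·7.7419]/1.33 = 0.9355. B = V − Δ·S = 14.7603.
Self-financing check: at every node Δ·S+B equals the discounted successor values.

(0,0): Delta=-0.0947 Bond=14.7603
(1,0): Delta=-0.9112 Bond=122.1497
(1,1): Delta=0.0000 Bond=0.0000
V0=0.9355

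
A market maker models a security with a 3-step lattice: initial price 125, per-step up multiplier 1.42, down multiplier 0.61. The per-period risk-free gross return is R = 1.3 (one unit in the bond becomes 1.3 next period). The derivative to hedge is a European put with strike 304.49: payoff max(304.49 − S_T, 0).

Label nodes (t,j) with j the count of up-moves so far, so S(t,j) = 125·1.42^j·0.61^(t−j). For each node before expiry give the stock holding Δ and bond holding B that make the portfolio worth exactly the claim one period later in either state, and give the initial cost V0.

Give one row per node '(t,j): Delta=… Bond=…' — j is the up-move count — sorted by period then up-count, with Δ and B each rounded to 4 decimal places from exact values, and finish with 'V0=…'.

Under the risk-neutral measure, an up-move has probability p* = (R−d)/(u−d) = 0.8519 and values discount at R = 1.3.
Terminal values V(3,·): V(3,0)=276.1174, V(3,1)=238.4423, V(3,2)=150.7395, V(3,3)=0.0000
  t=2,j=0: stock 46.5125 → up 66.0477 (V=238.4423), down 28.3726 (V=276.1174). Price 187.7106; hedge Δ=-1.0000, bond B=234.2231.
  t=2,j=1: stock 108.2750 → up 153.7505 (V=150.7395), down 66.0477 (V=238.4423). Price 125.9481; hedge Δ=-1.0000, bond B=234.2231.
  t=2,j=2: stock 252.0500 → up 357.9110 (V=0.0000), down 153.7505 (V=150.7395). Price 17.1783; hedge Δ=-0.7383, bond B=203.2764.
  t=1,j=0: stock 76.2500 → up 108.2750 (V=125.9481), down 46.5125 (V=187.7106). Price 103.9216; hedge Δ=-1.0000, bond B=180.1716.
  t=1,j=1: stock 177.5000 → up 252.0500 (V=17.1783), down 108.2750 (V=125.9481). Price 25.6095; hedge Δ=-0.7565, bond B=159.8932.
  t=0,j=0: stock 125.0000 → up 177.5000 (V=25.6095), down 76.2500 (V=103.9216). Price 28.6241; hedge Δ=-0.7735, bond B=125.3057.
Each (Δ,B) replicates both successor values, so the strategy is self-financing and V0 is arbitrage-free.

(0,0): Delta=-0.7735 Bond=125.3057
(1,0): Delta=-1.0000 Bond=180.1716
(1,1): Delta=-0.7565 Bond=159.8932
(2,0): Delta=-1.0000 Bond=234.2231
(2,1): Delta=-1.0000 Bond=234.2231
(2,2): Delta=-0.7383 Bond=203.2764
V0=28.6241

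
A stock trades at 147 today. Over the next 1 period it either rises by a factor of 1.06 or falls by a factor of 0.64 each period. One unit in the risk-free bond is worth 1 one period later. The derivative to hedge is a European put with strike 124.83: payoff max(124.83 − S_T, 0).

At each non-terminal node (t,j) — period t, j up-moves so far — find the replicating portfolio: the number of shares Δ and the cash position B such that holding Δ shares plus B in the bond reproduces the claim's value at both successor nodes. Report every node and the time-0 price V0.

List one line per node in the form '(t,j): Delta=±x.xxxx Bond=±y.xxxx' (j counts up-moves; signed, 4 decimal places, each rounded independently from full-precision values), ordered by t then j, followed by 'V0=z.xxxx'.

(0,0): Delta=-0.4981 Bond=77.6071
V0=4.3929

Since d<R<u, set p* = (R−d)/(u−d) = 0.8571; price each node as the discounted p*-expectation of its children.
At expiry t=1: V(1,0)=30.7500, V(1,1)=0.0000
(0,0): S=147.0000. Δ = (V_up−V_dn)/(S_up−S_dn) = (0.0000−30.7500)/(155.8200−94.0800) = -0.4981. V = [p*·0.0000 + (1−p*)·30.7500]/1 = 4.3929. B = V − Δ·S = 77.6071.
Self-financing check: at every node Δ·S+B equals the discounted successor values.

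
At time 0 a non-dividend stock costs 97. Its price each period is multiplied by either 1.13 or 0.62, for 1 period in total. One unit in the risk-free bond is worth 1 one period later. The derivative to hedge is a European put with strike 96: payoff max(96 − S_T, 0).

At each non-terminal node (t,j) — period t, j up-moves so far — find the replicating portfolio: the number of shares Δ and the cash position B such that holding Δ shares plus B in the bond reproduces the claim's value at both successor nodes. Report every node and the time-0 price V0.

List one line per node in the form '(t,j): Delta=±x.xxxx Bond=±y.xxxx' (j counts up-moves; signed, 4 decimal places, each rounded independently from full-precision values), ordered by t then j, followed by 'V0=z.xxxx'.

(0,0): Delta=-0.7249 Bond=79.4545
V0=9.1408

Risk-neutral probability p* = (R−d)/(u−d) = (1−0.62)/(1.13−0.62) = 0.7451.
Terminal payoffs: V(1,0)=35.8600, V(1,1)=0.0000
  t=0,j=0: stock 97.0000 → up 109.6100 (V=0.0000), down 60.1400 (V=35.8600). Price 9.1408; hedge Δ=-0.7249, bond B=79.4545.
The time-0 hedge costs 9.1408, which is the no-arbitrage price.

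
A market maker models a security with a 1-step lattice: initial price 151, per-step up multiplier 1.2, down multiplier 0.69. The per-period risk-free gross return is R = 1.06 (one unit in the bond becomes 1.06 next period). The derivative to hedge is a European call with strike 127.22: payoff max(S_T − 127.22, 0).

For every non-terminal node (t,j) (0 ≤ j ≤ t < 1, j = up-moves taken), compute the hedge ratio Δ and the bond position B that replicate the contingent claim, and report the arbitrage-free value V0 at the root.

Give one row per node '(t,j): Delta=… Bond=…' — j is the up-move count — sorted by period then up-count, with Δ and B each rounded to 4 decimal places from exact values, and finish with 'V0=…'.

Since d<R<u, set p* = (R−d)/(u−d) = 0.7255; price each node as the discounted p*-expectation of its children.
Terminal payoffs: V(1,0)=0.0000, V(1,1)=53.9800
Node (0,0) S=151.0000: V=(p*·53.9800+(1−p*)·0.0000)/1.06=36.9452; Δ=(53.9800−0.0000)/(181.2000−104.1900)=0.7009; B=V−Δ·S=-68.8979
Each (Δ,B) replicates both successor values, so the strategy is self-financing and V0 is arbitrage-free.

(0,0): Delta=0.7009 Bond=-68.8979
V0=36.9452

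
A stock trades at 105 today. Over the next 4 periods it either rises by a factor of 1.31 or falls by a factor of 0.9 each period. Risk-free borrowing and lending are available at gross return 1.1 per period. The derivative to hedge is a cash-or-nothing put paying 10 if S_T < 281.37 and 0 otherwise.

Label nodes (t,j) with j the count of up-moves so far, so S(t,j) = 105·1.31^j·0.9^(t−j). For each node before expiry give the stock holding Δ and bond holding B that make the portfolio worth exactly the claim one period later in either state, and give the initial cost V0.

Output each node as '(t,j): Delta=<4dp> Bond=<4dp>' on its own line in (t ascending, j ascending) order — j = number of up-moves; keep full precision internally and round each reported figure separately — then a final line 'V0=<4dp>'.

Since d<R<u, set p* = (R−d)/(u−d) = 0.4878; price each node as the discounted p*-expectation of its children.
Terminal values V(4,·): V(4,0)=10.0000, V(4,1)=10.0000, V(4,2)=10.0000, V(4,3)=10.0000, V(4,4)=0.0000
Node (3,0) S=76.5450: V=(p*·10.0000+(1−p*)·10.0000)/1.1=9.0909; Δ=(10.0000−10.0000)/(100.2740−68.8905)=0.0000; B=V−Δ·S=9.0909
Node (3,1) S=111.4155: V=(p*·10.0000+(1−p*)·10.0000)/1.1=9.0909; Δ=(10.0000−10.0000)/(145.9543−100.2740)=0.0000; B=V−Δ·S=9.0909
Node (3,2) S=162.1715: V=(p*·10.0000+(1−p*)·10.0000)/1.1=9.0909; Δ=(10.0000−10.0000)/(212.4446−145.9543)=0.0000; B=V−Δ·S=9.0909
Node (3,3) S=236.0496: V=(p*·0.0000+(1−p*)·10.0000)/1.1=4.6563; Δ=(0.0000−10.0000)/(309.2249−212.4446)=-0.1033; B=V−Δ·S=29.0466
Node (2,0) S=85.0500: V=(p*·9.0909+(1−p*)·9.0909)/1.1=8.2645; Δ=(9.0909−9.0909)/(111.4155−76.5450)=0.0000; B=V−Δ·S=8.2645
Node (2,1) S=123.7950: V=(p*·9.0909+(1−p*)·9.0909)/1.1=8.2645; Δ=(9.0909−9.0909)/(162.1715−111.4155)=0.0000; B=V−Δ·S=8.2645
Node (2,2) S=180.1905: V=(p*·4.6563+(1−p*)·9.0909)/1.1=6.2979; Δ=(4.6563−9.0909)/(236.0496−162.1715)=-0.0600; B=V−Δ·S=17.1140
Node (1,0) S=94.5000: V=(p*·8.2645+(1−p*)·8.2645)/1.1=7.5131; Δ=(8.2645−8.2645)/(123.7950−85.0500)=0.0000; B=V−Δ·S=7.5131
Node (1,1) S=137.5500: V=(p*·6.2979+(1−p*)·8.2645)/1.1=6.6411; Δ=(6.2979−8.2645)/(180.1905−123.7950)=-0.0349; B=V−Δ·S=11.4375
Node (0,0) S=105.0000: V=(p*·6.6411+(1−p*)·7.5131)/1.1=6.4434; Δ=(6.6411−7.5131)/(137.5500−94.5000)=-0.0203; B=V−Δ·S=8.5704
Each (Δ,B) replicates both successor values, so the strategy is self-financing and V0 is arbitrage-free.

(0,0): Delta=-0.0203 Bond=8.5704
(1,0): Delta=0.0000 Bond=7.5131
(1,1): Delta=-0.0349 Bond=11.4375
(2,0): Delta=0.0000 Bond=8.2645
(2,1): Delta=0.0000 Bond=8.2645
(2,2): Delta=-0.0600 Bond=17.1140
(3,0): Delta=0.0000 Bond=9.0909
(3,1): Delta=0.0000 Bond=9.0909
(3,2): Delta=0.0000 Bond=9.0909
(3,3): Delta=-0.1033 Bond=29.0466
V0=6.4434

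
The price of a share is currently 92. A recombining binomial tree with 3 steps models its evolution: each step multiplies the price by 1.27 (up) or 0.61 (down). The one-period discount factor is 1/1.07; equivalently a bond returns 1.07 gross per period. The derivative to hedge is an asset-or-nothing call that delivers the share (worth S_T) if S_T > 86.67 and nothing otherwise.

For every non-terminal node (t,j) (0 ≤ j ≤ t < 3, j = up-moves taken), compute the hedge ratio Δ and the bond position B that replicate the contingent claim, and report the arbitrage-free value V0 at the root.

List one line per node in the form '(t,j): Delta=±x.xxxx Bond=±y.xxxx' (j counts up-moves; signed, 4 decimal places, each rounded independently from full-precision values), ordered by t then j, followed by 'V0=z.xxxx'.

(0,0): Delta=1.2343 Bond=-28.8463
(1,0): Delta=1.5918 Bond=-50.9281
(1,1): Delta=1.1597 Bond=-22.1426
(2,0): Delta=0.0000 Bond=0.0000
(2,1): Delta=1.9242 Bond=-78.1857
(2,2): Delta=1.0000 Bond=0.0000
V0=84.7116

No-arbitrage ⇒ martingale measure with p* = (R−d)/(u−d) = 0.6970.
Payoff layer (t=3): V(3,0)=0.0000, V(3,1)=0.0000, V(3,2)=90.5159, V(3,3)=188.4512
Node (2,0) S=34.2332: V=(p*·0.0000+(1−p*)·0.0000)/1.07=0.0000; Δ=(0.0000−0.0000)/(43.4762−20.8823)=0.0000; B=V−Δ·S=0.0000
Node (2,1) S=71.2724: V=(p*·90.5159+(1−p*)·0.0000)/1.07=58.9597; Δ=(90.5159−0.0000)/(90.5159−43.4762)=1.9242; B=V−Δ·S=-78.1857
Node (2,2) S=148.3868: V=(p*·188.4512+(1−p*)·90.5159)/1.07=148.3868; Δ=(188.4512−90.5159)/(188.4512−90.5159)=1.0000; B=V−Δ·S=0.0000
Node (1,0) S=56.1200: V=(p*·58.9597+(1−p*)·0.0000)/1.07=38.4048; Δ=(58.9597−0.0000)/(71.2724−34.2332)=1.5918; B=V−Δ·S=-50.9281
Node (1,1) S=116.8400: V=(p*·148.3868+(1−p*)·58.9597)/1.07=113.3530; Δ=(148.3868−58.9597)/(148.3868−71.2724)=1.1597; B=V−Δ·S=-22.1426
Node (0,0) S=92.0000: V=(p*·113.3530+(1−p*)·38.4048)/1.07=84.7116; Δ=(113.3530−38.4048)/(116.8400−56.1200)=1.2343; B=V−Δ·S=-28.8463
The time-0 hedge costs 84.7116, which is the no-arbitrage price.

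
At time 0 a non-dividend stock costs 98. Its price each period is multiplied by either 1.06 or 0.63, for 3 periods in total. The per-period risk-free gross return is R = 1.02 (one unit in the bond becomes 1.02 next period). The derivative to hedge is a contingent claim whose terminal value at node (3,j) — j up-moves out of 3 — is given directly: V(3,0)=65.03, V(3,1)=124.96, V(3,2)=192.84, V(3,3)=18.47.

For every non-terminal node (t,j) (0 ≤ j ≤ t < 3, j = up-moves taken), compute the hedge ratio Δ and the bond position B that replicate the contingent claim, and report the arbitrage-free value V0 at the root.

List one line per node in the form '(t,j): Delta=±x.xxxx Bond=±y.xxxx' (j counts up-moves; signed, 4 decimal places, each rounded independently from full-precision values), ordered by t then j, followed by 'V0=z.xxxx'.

Risk-neutral probability p* = (R−d)/(u−d) = (1.02−0.63)/(1.06−0.63) = 0.9070.
At expiry t=3: V(3,0)=65.0300, V(3,1)=124.9600, V(3,2)=192.8400, V(3,3)=18.4700
Node (2,0) S=38.8962: V=(p*·124.9600+(1−p*)·65.0300)/1.02=117.0442; Δ=(124.9600−65.0300)/(41.2300−24.5046)=3.5832; B=V−Δ·S=-22.3279
Node (2,1) S=65.4444: V=(p*·192.8400+(1−p*)·124.9600)/1.02=182.8682; Δ=(192.8400−124.9600)/(69.3711−41.2300)=2.4121; B=V−Δ·S=25.0078
Node (2,2) S=110.1128: V=(p*·18.4700+(1−p*)·192.8400)/1.02=34.0103; Δ=(18.4700−192.8400)/(116.7196−69.3711)=-3.6827; B=V−Δ·S=439.5219
Node (1,0) S=61.7400: V=(p*·182.8682+(1−p*)·117.0442)/1.02=173.2795; Δ=(182.8682−117.0442)/(65.4444−38.8962)=2.4794; B=V−Δ·S=20.2004
Node (1,1) S=103.8800: V=(p*·34.0103+(1−p*)·182.8682)/1.02=46.9191; Δ=(34.0103−182.8682)/(110.1128−65.4444)=-3.3325; B=V−Δ·S=393.1004
Node (0,0) S=98.0000: V=(p*·46.9191+(1−p*)·173.2795)/1.02=57.5231; Δ=(46.9191−173.2795)/(103.8800−61.7400)=-2.9986; B=V−Δ·S=351.3844
Check: Δ(0,0)·S0 + B(0,0) = 57.5231 = V0.

(0,0): Delta=-2.9986 Bond=351.3844
(1,0): Delta=2.4794 Bond=20.2004
(1,1): Delta=-3.3325 Bond=393.1004
(2,0): Delta=3.5832 Bond=-22.3279
(2,1): Delta=2.4121 Bond=25.0078
(2,2): Delta=-3.6827 Bond=439.5219
V0=57.5231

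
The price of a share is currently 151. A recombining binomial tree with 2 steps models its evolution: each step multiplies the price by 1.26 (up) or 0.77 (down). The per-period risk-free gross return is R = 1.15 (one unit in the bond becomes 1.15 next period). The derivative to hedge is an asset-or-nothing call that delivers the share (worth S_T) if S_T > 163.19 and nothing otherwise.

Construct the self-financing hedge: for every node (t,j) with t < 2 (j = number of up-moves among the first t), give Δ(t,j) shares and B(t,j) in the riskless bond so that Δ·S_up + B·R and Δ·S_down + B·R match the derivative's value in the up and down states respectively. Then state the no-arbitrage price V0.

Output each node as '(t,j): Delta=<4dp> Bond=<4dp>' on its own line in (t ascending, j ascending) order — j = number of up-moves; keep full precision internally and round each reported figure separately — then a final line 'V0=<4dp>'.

Risk-neutral probability p* = (R−d)/(u−d) = (1.15−0.77)/(1.26−0.77) = 0.7755.
Terminal payoffs: V(2,0)=0.0000, V(2,1)=0.0000, V(2,2)=239.7276
Node (1,0) S=116.2700: V=(p*·0.0000+(1−p*)·0.0000)/1.15=0.0000; Δ=(0.0000−0.0000)/(146.5002−89.5279)=0.0000; B=V−Δ·S=0.0000
Node (1,1) S=190.2600: V=(p*·239.7276+(1−p*)·0.0000)/1.15=161.6619; Δ=(239.7276−0.0000)/(239.7276−146.5002)=2.5714; B=V−Δ·S=-327.5781
Node (0,0) S=151.0000: V=(p*·161.6619+(1−p*)·0.0000)/1.15=109.0178; Δ=(161.6619−0.0000)/(190.2600−116.2700)=2.1849; B=V−Δ·S=-220.9045
Self-financing check: at every node Δ·S+B equals the discounted successor values.

(0,0): Delta=2.1849 Bond=-220.9045
(1,0): Delta=0.0000 Bond=0.0000
(1,1): Delta=2.5714 Bond=-327.5781
V0=109.0178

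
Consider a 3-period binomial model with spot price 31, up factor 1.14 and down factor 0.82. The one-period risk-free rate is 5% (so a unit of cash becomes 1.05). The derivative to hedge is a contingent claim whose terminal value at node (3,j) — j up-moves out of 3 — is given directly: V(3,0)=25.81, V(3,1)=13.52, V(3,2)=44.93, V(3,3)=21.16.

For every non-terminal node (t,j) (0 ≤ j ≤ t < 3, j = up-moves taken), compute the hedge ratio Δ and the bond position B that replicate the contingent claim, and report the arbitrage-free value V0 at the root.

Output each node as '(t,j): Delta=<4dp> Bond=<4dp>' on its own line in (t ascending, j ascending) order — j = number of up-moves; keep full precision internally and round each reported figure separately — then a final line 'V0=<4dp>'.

(0,0): Delta=-0.0505 Bond=27.7596
(1,0): Delta=2.2385 Bond=-29.0402
(1,1): Delta=-0.6948 Bond=51.9167
(2,0): Delta=-1.8425 Bond=54.5744
(2,1): Delta=3.3872 Bond=-63.7792
(2,2): Delta=-1.8438 Bond=100.8006
V0=26.1927

Under the risk-neutral measure, an up-move has probability p* = (R−d)/(u−d) = 0.7188 and values discount at R = 1.05.
At expiry t=3: V(3,0)=25.8100, V(3,1)=13.5200, V(3,2)=44.9300, V(3,3)=21.1600
(2,0): S=20.8444. Δ = (V_up−V_dn)/(S_up−S_dn) = (13.5200−25.8100)/(23.7626−17.0924) = -1.8425. V = [p*·13.5200 + (1−p*)·25.8100]/1.05 = 16.1682. B = V − Δ·S = 54.5744.
(2,1): S=28.9788. Δ = (V_up−V_dn)/(S_up−S_dn) = (44.9300−13.5200)/(33.0358−23.7626) = 3.3872. V = [p*·44.9300 + (1−p*)·13.5200]/1.05 = 34.3771. B = V − Δ·S = -63.7792.
(2,2): S=40.2876. Δ = (V_up−V_dn)/(S_up−S_dn) = (21.1600−44.9300)/(45.9279−33.0358) = -1.8438. V = [p*·21.1600 + (1−p*)·44.9300]/1.05 = 26.5193. B = V − Δ·S = 100.8006.
(1,0): S=25.4200. Δ = (V_up−V_dn)/(S_up−S_dn) = (34.3771−16.1682)/(28.9788−20.8444) = 2.2385. V = [p*·34.3771 + (1−p*)·16.1682]/1.05 = 27.8627. B = V − Δ·S = -29.0402.
(1,1): S=35.3400. Δ = (V_up−V_dn)/(S_up−S_dn) = (26.5193−34.3771)/(40.2876−28.9788) = -0.6948. V = [p*·26.5193 + (1−p*)·34.3771]/1.05 = 27.3613. B = V − Δ·S = 51.9167.
(0,0): S=31.0000. Δ = (V_up−V_dn)/(S_up−S_dn) = (27.3613−27.8627)/(35.3400−25.4200) = -0.0505. V = [p*·27.3613 + (1−p*)·27.8627]/1.05 = 26.1927. B = V − Δ·S = 27.7596.
Root portfolio cost Δ·31+B reproduces V0=26.1927.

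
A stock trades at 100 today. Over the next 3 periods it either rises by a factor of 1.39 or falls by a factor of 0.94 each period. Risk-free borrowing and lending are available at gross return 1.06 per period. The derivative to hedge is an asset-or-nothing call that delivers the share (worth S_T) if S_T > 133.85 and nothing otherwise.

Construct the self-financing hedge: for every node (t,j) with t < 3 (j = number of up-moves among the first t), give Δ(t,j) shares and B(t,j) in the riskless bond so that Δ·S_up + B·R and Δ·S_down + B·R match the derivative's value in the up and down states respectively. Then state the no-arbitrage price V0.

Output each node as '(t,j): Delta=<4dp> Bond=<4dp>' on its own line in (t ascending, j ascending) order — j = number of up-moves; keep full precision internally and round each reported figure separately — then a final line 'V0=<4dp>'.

Since d<R<u, set p* = (R−d)/(u−d) = 0.2667; price each node as the discounted p*-expectation of its children.
Terminal payoffs: V(3,0)=0.0000, V(3,1)=0.0000, V(3,2)=181.6174, V(3,3)=268.5619
  t=2,j=0: stock 88.3600 → up 122.8204 (V=0.0000), down 83.0584 (V=0.0000). Price 0.0000; hedge Δ=0.0000, bond B=0.0000.
  t=2,j=1: stock 130.6600 → up 181.6174 (V=181.6174), down 122.8204 (V=0.0000). Price 45.6899; hedge Δ=3.0889, bond B=-357.9043.
  t=2,j=2: stock 193.2100 → up 268.5619 (V=268.5619), down 181.6174 (V=181.6174). Price 193.2100; hedge Δ=1.0000, bond B=0.0000.
  t=1,j=0: stock 94.0000 → up 130.6600 (V=45.6899), down 88.3600 (V=0.0000). Price 11.4943; hedge Δ=1.0801, bond B=-90.0388.
  t=1,j=1: stock 139.0000 → up 193.2100 (V=193.2100), down 130.6600 (V=45.6899). Price 80.2157; hedge Δ=2.3584, bond B=-247.6068.
  t=0,j=0: stock 100.0000 → up 139.0000 (V=80.2157), down 94.0000 (V=11.4943). Price 28.1321; hedge Δ=1.5271, bond B=-124.5820.
Root portfolio cost Δ·100+B reproduces V0=28.1321.

(0,0): Delta=1.5271 Bond=-124.5820
(1,0): Delta=1.0801 Bond=-90.0388
(1,1): Delta=2.3584 Bond=-247.6068
(2,0): Delta=0.0000 Bond=0.0000
(2,1): Delta=3.0889 Bond=-357.9043
(2,2): Delta=1.0000 Bond=0.0000
V0=28.1321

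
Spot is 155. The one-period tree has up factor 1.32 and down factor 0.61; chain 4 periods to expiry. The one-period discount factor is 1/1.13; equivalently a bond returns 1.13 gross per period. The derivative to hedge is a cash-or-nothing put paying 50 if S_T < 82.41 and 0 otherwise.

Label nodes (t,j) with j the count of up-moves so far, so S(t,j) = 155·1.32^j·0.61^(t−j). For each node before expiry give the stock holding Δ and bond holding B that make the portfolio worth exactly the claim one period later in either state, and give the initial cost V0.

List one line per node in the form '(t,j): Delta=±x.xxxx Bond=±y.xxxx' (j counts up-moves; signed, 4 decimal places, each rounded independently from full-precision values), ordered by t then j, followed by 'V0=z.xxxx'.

(0,0): Delta=-0.0495 Bond=9.5584
(1,0): Delta=-0.2286 Bond=27.7350
(1,1): Delta=-0.0193 Bond=4.6136
(2,0): Delta=-0.7914 Bond=63.7967
(2,1): Delta=-0.1336 Bond=19.4816
(2,2): Delta=0.0000 Bond=0.0000
(3,0): Delta=0.0000 Bond=44.2478
(3,1): Delta=-0.9250 Bond=82.2635
(3,2): Delta=0.0000 Bond=0.0000
(3,3): Delta=0.0000 Bond=0.0000
V0=1.8789

No-arbitrage ⇒ martingale measure with p* = (R−d)/(u−d) = 0.7324.
At expiry t=4: V(4,0)=50.0000, V(4,1)=50.0000, V(4,2)=0.0000, V(4,3)=0.0000, V(4,4)=0.0000
Node (3,0) S=35.1821: V=(p*·50.0000+(1−p*)·50.0000)/1.13=44.2478; Δ=(50.0000−50.0000)/(46.4403−21.4611)=0.0000; B=V−Δ·S=44.2478
Node (3,1) S=76.1317: V=(p*·0.0000+(1−p*)·50.0000)/1.13=11.8410; Δ=(0.0000−50.0000)/(100.4938−46.4403)=-0.9250; B=V−Δ·S=82.2635
Node (3,2) S=164.7439: V=(p*·0.0000+(1−p*)·0.0000)/1.13=0.0000; Δ=(0.0000−0.0000)/(217.4620−100.4938)=0.0000; B=V−Δ·S=0.0000
Node (3,3) S=356.4950: V=(p*·0.0000+(1−p*)·0.0000)/1.13=0.0000; Δ=(0.0000−0.0000)/(470.5735−217.4620)=0.0000; B=V−Δ·S=0.0000
Node (2,0) S=57.6755: V=(p*·11.8410+(1−p*)·44.2478)/1.13=18.1533; Δ=(11.8410−44.2478)/(76.1317−35.1821)=-0.7914; B=V−Δ·S=63.7967
Node (2,1) S=124.8060: V=(p*·0.0000+(1−p*)·11.8410)/1.13=2.8042; Δ=(0.0000−11.8410)/(164.7439−76.1317)=-0.1336; B=V−Δ·S=19.4816
Node (2,2) S=270.0720: V=(p*·0.0000+(1−p*)·0.0000)/1.13=0.0000; Δ=(0.0000−0.0000)/(356.4950−164.7439)=0.0000; B=V−Δ·S=0.0000
Node (1,0) S=94.5500: V=(p*·2.8042+(1−p*)·18.1533)/1.13=6.1165; Δ=(2.8042−18.1533)/(124.8060−57.6755)=-0.2286; B=V−Δ·S=27.7350
Node (1,1) S=204.6000: V=(p*·0.0000+(1−p*)·2.8042)/1.13=0.6641; Δ=(0.0000−2.8042)/(270.0720−124.8060)=-0.0193; B=V−Δ·S=4.6136
Node (0,0) S=155.0000: V=(p*·0.6641+(1−p*)·6.1165)/1.13=1.8789; Δ=(0.6641−6.1165)/(204.6000−94.5500)=-0.0495; B=V−Δ·S=9.5584
Check: Δ(0,0)·S0 + B(0,0) = 1.8789 = V0.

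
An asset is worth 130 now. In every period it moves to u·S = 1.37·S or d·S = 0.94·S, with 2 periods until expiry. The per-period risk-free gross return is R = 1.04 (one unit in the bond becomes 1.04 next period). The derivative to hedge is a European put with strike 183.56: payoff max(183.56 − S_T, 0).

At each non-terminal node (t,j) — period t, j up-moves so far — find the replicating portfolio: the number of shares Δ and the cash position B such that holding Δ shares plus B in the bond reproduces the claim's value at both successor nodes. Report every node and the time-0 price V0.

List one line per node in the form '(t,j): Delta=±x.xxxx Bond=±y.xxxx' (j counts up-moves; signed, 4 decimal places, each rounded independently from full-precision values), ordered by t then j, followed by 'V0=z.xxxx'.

(0,0): Delta=-0.7582 Bond=141.3044
(1,0): Delta=-1.0000 Bond=176.5000
(1,1): Delta=-0.2108 Bond=49.4634
V0=42.7336

Since d<R<u, set p* = (R−d)/(u−d) = 0.2326; price each node as the discounted p*-expectation of its children.
Terminal payoffs: V(2,0)=68.6920, V(2,1)=16.1460, V(2,2)=0.0000
  t=1,j=0: stock 122.2000 → up 167.4140 (V=16.1460), down 114.8680 (V=68.6920). Price 54.3000; hedge Δ=-1.0000, bond B=176.5000.
  t=1,j=1: stock 178.1000 → up 243.9970 (V=0.0000), down 167.4140 (V=16.1460). Price 11.9145; hedge Δ=-0.2108, bond B=49.4634.
  t=0,j=0: stock 130.0000 → up 178.1000 (V=11.9145), down 122.2000 (V=54.3000). Price 42.7336; hedge Δ=-0.7582, bond B=141.3044.
The time-0 hedge costs 42.7336, which is the no-arbitrage price.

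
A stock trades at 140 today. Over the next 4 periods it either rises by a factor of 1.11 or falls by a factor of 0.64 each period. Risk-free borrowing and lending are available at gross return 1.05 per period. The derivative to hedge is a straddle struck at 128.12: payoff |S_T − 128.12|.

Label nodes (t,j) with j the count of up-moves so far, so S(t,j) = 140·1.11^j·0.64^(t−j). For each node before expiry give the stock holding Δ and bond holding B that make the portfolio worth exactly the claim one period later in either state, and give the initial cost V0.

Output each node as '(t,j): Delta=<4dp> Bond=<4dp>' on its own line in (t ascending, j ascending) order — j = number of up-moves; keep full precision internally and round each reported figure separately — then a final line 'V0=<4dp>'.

Since d<R<u, set p* = (R−d)/(u−d) = 0.8723; price each node as the discounted p*-expectation of its children.
Payoff layer (t=4): V(4,0)=104.6319, V(4,1)=87.3828, V(4,2)=57.4665, V(4,3)=5.5803, V(4,4)=84.4099
  t=3,j=0: stock 36.7002 → up 40.7372 (V=87.3828), down 23.4881 (V=104.6319). Price 85.3189; hedge Δ=-1.0000, bond B=122.0190.
  t=3,j=1: stock 63.6518 → up 70.6535 (V=57.4665), down 40.7372 (V=87.3828). Price 58.3672; hedge Δ=-1.0000, bond B=122.0190.
  t=3,j=2: stock 110.3962 → up 122.5397 (V=5.5803), down 70.6535 (V=57.4665). Price 11.6229; hedge Δ=-1.0000, bond B=122.0190.
  t=3,j=3: stock 191.4683 → up 212.5299 (V=84.4099), down 122.5397 (V=5.5803). Price 70.8062; hedge Δ=0.8760, bond B=-96.9163.
  t=2,j=0: stock 57.3440 → up 63.6518 (V=58.3672), down 36.7002 (V=85.3189). Price 58.8646; hedge Δ=-1.0000, bond B=116.2086.
  t=2,j=1: stock 99.4560 → up 110.3962 (V=11.6229), down 63.6518 (V=58.3672). Price 16.7526; hedge Δ=-1.0000, bond B=116.2086.
  t=2,j=2: stock 172.4940 → up 191.4683 (V=70.8062), down 110.3962 (V=11.6229). Price 60.2389; hedge Δ=0.7300, bond B=-65.6830.
  t=1,j=0: stock 89.6000 → up 99.4560 (V=16.7526), down 57.3440 (V=58.8646). Price 21.0749; hedge Δ=-1.0000, bond B=110.6749.
  t=1,j=1: stock 155.4000 → up 172.4940 (V=60.2389), down 99.4560 (V=16.7526). Price 52.0833; hedge Δ=0.5954, bond B=-40.4408.
  t=0,j=0: stock 140.0000 → up 155.4000 (V=52.0833), down 89.6000 (V=21.0749). Price 45.8331; hedge Δ=0.4713, bond B=-20.1423.
Each (Δ,B) replicates both successor values, so the strategy is self-financing and V0 is arbitrage-free.

(0,0): Delta=0.4713 Bond=-20.1423
(1,0): Delta=-1.0000 Bond=110.6749
(1,1): Delta=0.5954 Bond=-40.4408
(2,0): Delta=-1.0000 Bond=116.2086
(2,1): Delta=-1.0000 Bond=116.2086
(2,2): Delta=0.7300 Bond=-65.6830
(3,0): Delta=-1.0000 Bond=122.0190
(3,1): Delta=-1.0000 Bond=122.0190
(3,2): Delta=-1.0000 Bond=122.0190
(3,3): Delta=0.8760 Bond=-96.9163
V0=45.8331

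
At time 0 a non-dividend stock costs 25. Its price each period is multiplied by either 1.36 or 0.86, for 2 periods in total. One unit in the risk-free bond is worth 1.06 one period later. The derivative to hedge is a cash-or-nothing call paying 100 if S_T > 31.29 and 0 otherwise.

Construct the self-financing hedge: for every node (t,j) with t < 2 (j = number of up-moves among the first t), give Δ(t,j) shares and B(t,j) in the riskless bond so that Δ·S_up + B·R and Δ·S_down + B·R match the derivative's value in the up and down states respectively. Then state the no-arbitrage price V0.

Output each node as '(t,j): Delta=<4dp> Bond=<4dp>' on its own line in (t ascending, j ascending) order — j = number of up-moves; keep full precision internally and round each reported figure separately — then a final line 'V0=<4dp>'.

Under the risk-neutral measure, an up-move has probability p* = (R−d)/(u−d) = 0.4000 and values discount at R = 1.06.
Payoff layer (t=2): V(2,0)=0.0000, V(2,1)=0.0000, V(2,2)=100.0000
(1,0): S=21.5000. Δ = (V_up−V_dn)/(S_up−S_dn) = (0.0000−0.0000)/(29.2400−18.4900) = 0.0000. V = [p*·0.0000 + (1−p*)·0.0000]/1.06 = 0.0000. B = V − Δ·S = 0.0000.
(1,1): S=34.0000. Δ = (V_up−V_dn)/(S_up−S_dn) = (100.0000−0.0000)/(46.2400−29.2400) = 5.8824. V = [p*·100.0000 + (1−p*)·0.0000]/1.06 = 37.7358. B = V − Δ·S = -162.2642.
(0,0): S=25.0000. Δ = (V_up−V_dn)/(S_up−S_dn) = (37.7358−0.0000)/(34.0000−21.5000) = 3.0189. V = [p*·37.7358 + (1−p*)·0.0000]/1.06 = 14.2399. B = V − Δ·S = -61.2318.
Root portfolio cost Δ·25+B reproduces V0=14.2399.

(0,0): Delta=3.0189 Bond=-61.2318
(1,0): Delta=0.0000 Bond=0.0000
(1,1): Delta=5.8824 Bond=-162.2642
V0=14.2399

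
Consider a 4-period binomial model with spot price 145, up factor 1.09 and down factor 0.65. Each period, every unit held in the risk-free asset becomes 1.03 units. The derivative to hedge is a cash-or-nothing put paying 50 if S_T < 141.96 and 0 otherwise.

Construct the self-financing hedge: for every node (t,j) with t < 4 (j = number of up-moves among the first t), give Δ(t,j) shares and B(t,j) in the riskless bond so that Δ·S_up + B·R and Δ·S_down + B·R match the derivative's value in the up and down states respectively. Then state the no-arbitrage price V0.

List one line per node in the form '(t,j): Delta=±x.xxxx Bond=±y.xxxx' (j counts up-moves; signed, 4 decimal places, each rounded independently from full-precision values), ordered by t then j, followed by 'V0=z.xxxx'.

(0,0): Delta=-0.4620 Bond=86.6985
(1,0): Delta=0.0000 Bond=45.7571
(1,1): Delta=-0.5055 Bond=96.1745
(2,0): Delta=0.0000 Bond=47.1298
(2,1): Delta=0.0000 Bond=47.1298
(2,2): Delta=-0.5531 Bond=107.2592
(3,0): Delta=0.0000 Bond=48.5437
(3,1): Delta=0.0000 Bond=48.5437
(3,2): Delta=0.0000 Bond=48.5437
(3,3): Delta=-0.6052 Bond=120.2560
V0=19.7103

The replicating-portfolio and risk-neutral prices coincide; use p* = (1.03−0.65)/(1.09−0.65) = 0.8636 for the latter.
Terminal payoffs: V(4,0)=50.0000, V(4,1)=50.0000, V(4,2)=50.0000, V(4,3)=50.0000, V(4,4)=0.0000
Node (3,0) S=39.8206: V=(p*·50.0000+(1−p*)·50.0000)/1.03=48.5437; Δ=(50.0000−50.0000)/(43.4045−25.8834)=0.0000; B=V−Δ·S=48.5437
Node (3,1) S=66.7761: V=(p*·50.0000+(1−p*)·50.0000)/1.03=48.5437; Δ=(50.0000−50.0000)/(72.7860−43.4045)=0.0000; B=V−Δ·S=48.5437
Node (3,2) S=111.9784: V=(p*·50.0000+(1−p*)·50.0000)/1.03=48.5437; Δ=(50.0000−50.0000)/(122.0565−72.7860)=0.0000; B=V−Δ·S=48.5437
Node (3,3) S=187.7792: V=(p*·0.0000+(1−p*)·50.0000)/1.03=6.6196; Δ=(0.0000−50.0000)/(204.6793−122.0565)=-0.6052; B=V−Δ·S=120.2560
Node (2,0) S=61.2625: V=(p*·48.5437+(1−p*)·48.5437)/1.03=47.1298; Δ=(48.5437−48.5437)/(66.7761−39.8206)=0.0000; B=V−Δ·S=47.1298
Node (2,1) S=102.7325: V=(p*·48.5437+(1−p*)·48.5437)/1.03=47.1298; Δ=(48.5437−48.5437)/(111.9784−66.7761)=0.0000; B=V−Δ·S=47.1298
Node (2,2) S=172.2745: V=(p*·6.6196+(1−p*)·48.5437)/1.03=11.9772; Δ=(6.6196−48.5437)/(187.7792−111.9784)=-0.5531; B=V−Δ·S=107.2592
Node (1,0) S=94.2500: V=(p*·47.1298+(1−p*)·47.1298)/1.03=45.7571; Δ=(47.1298−47.1298)/(102.7325−61.2625)=0.0000; B=V−Δ·S=45.7571
Node (1,1) S=158.0500: V=(p*·11.9772+(1−p*)·47.1298)/1.03=16.2823; Δ=(11.9772−47.1298)/(172.2745−102.7325)=-0.5055; B=V−Δ·S=96.1745
Node (0,0) S=145.0000: V=(p*·16.2823+(1−p*)·45.7571)/1.03=19.7103; Δ=(16.2823−45.7571)/(158.0500−94.2500)=-0.4620; B=V−Δ·S=86.6985
Check: Δ(0,0)·S0 + B(0,0) = 19.7103 = V0.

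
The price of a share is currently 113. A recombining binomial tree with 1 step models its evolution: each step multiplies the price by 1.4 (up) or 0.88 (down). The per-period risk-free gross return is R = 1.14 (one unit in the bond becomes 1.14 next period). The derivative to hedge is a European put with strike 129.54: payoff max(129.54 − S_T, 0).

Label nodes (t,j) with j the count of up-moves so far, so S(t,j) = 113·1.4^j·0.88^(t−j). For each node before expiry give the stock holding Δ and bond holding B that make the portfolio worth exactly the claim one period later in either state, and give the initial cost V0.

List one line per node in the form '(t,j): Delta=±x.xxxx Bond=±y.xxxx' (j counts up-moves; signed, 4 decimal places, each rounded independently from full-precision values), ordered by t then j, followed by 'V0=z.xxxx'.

The replicating-portfolio and risk-neutral prices coincide; use p* = (1.14−0.88)/(1.4−0.88) = 0.5000 for the latter.
Terminal values V(1,·): V(1,0)=30.1000, V(1,1)=0.0000
Node (0,0) S=113.0000: V=(p*·0.0000+(1−p*)·30.1000)/1.14=13.2018; Δ=(0.0000−30.1000)/(158.2000−99.4400)=-0.5123; B=V−Δ·S=71.0864
The time-0 hedge costs 13.2018, which is the no-arbitrage price.

(0,0): Delta=-0.5123 Bond=71.0864
V0=13.2018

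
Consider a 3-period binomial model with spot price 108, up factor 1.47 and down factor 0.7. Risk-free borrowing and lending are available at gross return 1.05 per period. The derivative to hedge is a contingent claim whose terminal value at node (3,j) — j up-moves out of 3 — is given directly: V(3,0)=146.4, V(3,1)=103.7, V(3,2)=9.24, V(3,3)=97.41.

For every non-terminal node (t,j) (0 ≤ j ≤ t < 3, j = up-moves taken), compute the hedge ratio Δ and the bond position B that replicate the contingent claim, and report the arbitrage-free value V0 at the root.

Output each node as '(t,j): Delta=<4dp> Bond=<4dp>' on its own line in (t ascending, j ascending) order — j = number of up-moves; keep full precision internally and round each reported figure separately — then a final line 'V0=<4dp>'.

Risk-neutral probability p* = (R−d)/(u−d) = (1.05−0.7)/(1.47−0.7) = 0.4545.
At expiry t=3: V(3,0)=146.4000, V(3,1)=103.7000, V(3,2)=9.2400, V(3,3)=97.4100
(2,0): S=52.9200. Δ = (V_up−V_dn)/(S_up−S_dn) = (103.7000−146.4000)/(77.7924−37.0440) = -1.0479. V = [p*·103.7000 + (1−p*)·146.4000]/1.05 = 120.9437. B = V − Δ·S = 176.3983.
(2,1): S=111.1320. Δ = (V_up−V_dn)/(S_up−S_dn) = (9.2400−103.7000)/(163.3640−77.7924) = -1.1039. V = [p*·9.2400 + (1−p*)·103.7000]/1.05 = 57.8701. B = V − Δ·S = 180.5455.
(2,2): S=233.3772. Δ = (V_up−V_dn)/(S_up−S_dn) = (97.4100−9.2400)/(343.0645−163.3640) = 0.4906. V = [p*·97.4100 + (1−p*)·9.2400]/1.05 = 46.9688. B = V − Δ·S = -67.5377.
(1,0): S=75.6000. Δ = (V_up−V_dn)/(S_up−S_dn) = (57.8701−120.9437)/(111.1320−52.9200) = -1.0835. V = [p*·57.8701 + (1−p*)·120.9437]/1.05 = 87.8799. B = V − Δ·S = 169.7937.
(1,1): S=158.7600. Δ = (V_up−V_dn)/(S_up−S_dn) = (46.9688−57.8701)/(233.3772−111.1320) = -0.0892. V = [p*·46.9688 + (1−p*)·57.8701]/1.05 = 50.3952. B = V − Δ·S = 64.5528.
(0,0): S=108.0000. Δ = (V_up−V_dn)/(S_up−S_dn) = (50.3952−87.8799)/(158.7600−75.6000) = -0.4508. V = [p*·50.3952 + (1−p*)·87.8799]/1.05 = 67.4680. B = V − Δ·S = 116.1494.
Self-financing check: at every node Δ·S+B equals the discounted successor values.

(0,0): Delta=-0.4508 Bond=116.1494
(1,0): Delta=-1.0835 Bond=169.7937
(1,1): Delta=-0.0892 Bond=64.5528
(2,0): Delta=-1.0479 Bond=176.3983
(2,1): Delta=-1.1039 Bond=180.5455
(2,2): Delta=0.4906 Bond=-67.5377
V0=67.4680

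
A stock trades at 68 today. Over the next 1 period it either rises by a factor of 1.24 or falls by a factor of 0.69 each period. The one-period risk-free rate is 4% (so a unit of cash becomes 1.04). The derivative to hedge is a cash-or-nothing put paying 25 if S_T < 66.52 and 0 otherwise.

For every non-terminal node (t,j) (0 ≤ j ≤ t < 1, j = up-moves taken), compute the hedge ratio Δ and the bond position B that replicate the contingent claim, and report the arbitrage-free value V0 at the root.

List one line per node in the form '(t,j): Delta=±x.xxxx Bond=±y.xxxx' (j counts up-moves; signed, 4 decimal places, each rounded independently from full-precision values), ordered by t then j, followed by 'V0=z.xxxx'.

Risk-neutral probability p* = (R−d)/(u−d) = (1.04−0.69)/(1.24−0.69) = 0.6364.
Terminal values V(1,·): V(1,0)=25.0000, V(1,1)=0.0000
  t=0,j=0: stock 68.0000 → up 84.3200 (V=0.0000), down 46.9200 (V=25.0000). Price 8.7413; hedge Δ=-0.6684, bond B=54.1958.
Each (Δ,B) replicates both successor values, so the strategy is self-financing and V0 is arbitrage-free.

(0,0): Delta=-0.6684 Bond=54.1958
V0=8.7413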